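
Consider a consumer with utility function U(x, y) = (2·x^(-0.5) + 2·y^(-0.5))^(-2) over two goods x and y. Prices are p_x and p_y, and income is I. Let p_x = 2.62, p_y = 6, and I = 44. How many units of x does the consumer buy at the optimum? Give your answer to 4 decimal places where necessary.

x* = 7.2447

From the CES first-order condition, (y/x)^(1.5) = p_x/p_y.
Solve for the ratio: y/x = [p_x/p_y]^(2/3).
Substitute y = (y/x)·x into the budget: x* = I/(p_x + p_y·(y/x)).
Numerically y/x = 0.575572, so x* = 44/(2.62 + 6·0.575572) = 7.2447.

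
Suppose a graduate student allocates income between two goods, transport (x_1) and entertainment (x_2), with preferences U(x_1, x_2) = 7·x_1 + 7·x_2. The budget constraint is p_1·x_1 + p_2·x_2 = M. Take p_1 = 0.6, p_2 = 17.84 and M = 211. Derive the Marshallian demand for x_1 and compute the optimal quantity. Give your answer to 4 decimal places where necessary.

Perfect substitutes: compare marginal utility per dollar. 7/p_1 vs 7/p_2 → 11.6667 vs 0.3924.
x_1 gives more utility per dollar, so spend all income on x_1: x_1* = M/p_1, x_2* = 0.
Numerically: x_1* = 351.6667, x_2* = 0.

x_1* = 351.6667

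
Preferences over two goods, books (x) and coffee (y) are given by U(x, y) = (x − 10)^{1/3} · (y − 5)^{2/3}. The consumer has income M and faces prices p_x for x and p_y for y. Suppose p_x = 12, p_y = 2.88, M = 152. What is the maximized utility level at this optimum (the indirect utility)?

This is Cobb-Douglas in (x−10, y−5): tangency gives 1/3·p_y·(y−5) = 2/3·p_x·(x−10).
After buying the subsistence bundle (10, 5), a share 1/3 of the remaining income goes to x: x* = 10 + 1/3·(M − 10p_x − 5p_y)/p_x.
Discretionary income = 152 − 10·12 − 5·2.88 = 17.6; x* = 10 + 1/3·17.6/12 = 10.4889; y* = 5 + 2/3·17.6/2.88 = 9.0741.
Utility at the optimum: U(10.4889, 9.0741) = 2.0095.

V = 2.0095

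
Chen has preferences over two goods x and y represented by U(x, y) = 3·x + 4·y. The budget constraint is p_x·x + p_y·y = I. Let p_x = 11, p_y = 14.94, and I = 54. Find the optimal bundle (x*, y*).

x* = 4.9091, y* = 0

x gives more utility per dollar, so spend all income on x: x* = I/p_x, y* = 0.
Numerically: x* = 4.9091, y* = 0.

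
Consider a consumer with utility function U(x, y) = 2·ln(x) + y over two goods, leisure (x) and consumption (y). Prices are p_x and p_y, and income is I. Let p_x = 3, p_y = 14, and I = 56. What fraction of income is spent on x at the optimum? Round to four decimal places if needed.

So x*(p_x,p_y) = 2·p_y/p_x, independent of income; and y* = (I − 2·p_y)/p_y.
At the given prices: x* = 2·14/3 = 9.3333, and y* = 2.
Expenditure on x: 3·9.3333 = 28; share = 0.5.

share on x = 0.5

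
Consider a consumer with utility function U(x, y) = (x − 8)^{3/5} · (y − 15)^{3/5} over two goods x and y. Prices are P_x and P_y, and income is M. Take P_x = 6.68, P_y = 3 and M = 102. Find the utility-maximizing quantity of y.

y* = 15.5933

MRS = (y−15)/(x−8). Tangency with P_x/P_y gives y−15 = (P_x/P_y)·(x−8).
Substituting into the budget: x* = 8 + 0.5·(M − 8·P_x − 15·P_y)/P_x, and y* = 15 + 0.5·(…)/P_y.
Discretionary income = 102 − 8·6.68 − 15·3 = 3.56; y* = 15 + 0.5·3.56/3 = 15.5933.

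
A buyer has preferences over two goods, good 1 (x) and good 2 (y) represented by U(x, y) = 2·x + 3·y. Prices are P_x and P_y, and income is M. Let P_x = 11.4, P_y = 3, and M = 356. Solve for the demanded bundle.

x* = 0, y* = 118.6667

Perfect substitutes: compare marginal utility per dollar. 2/P_x vs 3/P_y → 0.1754 vs 1.
y gives more utility per dollar, so spend all income on y: y* = M/P_y, x* = 0.
Numerically: x* = 0, y* = 118.6667.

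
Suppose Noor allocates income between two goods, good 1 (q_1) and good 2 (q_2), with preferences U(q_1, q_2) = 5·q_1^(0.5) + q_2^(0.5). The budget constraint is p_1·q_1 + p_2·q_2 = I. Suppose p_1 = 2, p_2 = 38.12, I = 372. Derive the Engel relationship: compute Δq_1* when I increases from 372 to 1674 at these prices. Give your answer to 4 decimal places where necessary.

Numerically q_2/q_1 = 0.00011, so q_1* = 372/(2 + 38.12·0.00011) = 185.6105.
At I' = 1674: q_1* = 835.2471. Change: 835.2471 − 185.6105 = 649.6366.

Δq_1* = 649.6366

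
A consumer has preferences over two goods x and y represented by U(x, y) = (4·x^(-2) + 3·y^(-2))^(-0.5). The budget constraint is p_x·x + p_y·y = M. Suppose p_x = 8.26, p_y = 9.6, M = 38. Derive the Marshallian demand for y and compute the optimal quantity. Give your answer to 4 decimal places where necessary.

MRS = MU_x/MU_y = (4/3)·(y/x)^(3). Set equal to p_x/p_y.
Solve for the ratio: y/x = [(3/4)·p_x/p_y]^(1/3).
Substitute y = (y/x)·x into the budget: x* = M/(p_x + p_y·(y/x)).
Numerically y/x = 0.864152, so x* = 38/(8.26 + 9.6·0.864152) = 2.2953 and y* = 0.864152·2.2953 = 1.9835.

y* = 1.9835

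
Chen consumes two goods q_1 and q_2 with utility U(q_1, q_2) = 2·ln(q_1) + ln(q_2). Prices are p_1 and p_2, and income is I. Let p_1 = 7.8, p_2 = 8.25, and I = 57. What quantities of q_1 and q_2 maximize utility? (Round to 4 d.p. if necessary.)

q_1* = 4.8718, q_2* = 2.303

Tangency: MRS = 2·q_2/q_1 = p_1/p_2.
So 2·p_2·q_2 = p_1·q_1; combined with the budget, a share 2/3 of income goes to q_1.
Demand: q_1*(p_1,p_2,I) = 2/3·I/p_1 and q_2* = 1/3·I/p_2.
At p_1=7.8, p_2=8.25, I=57: q_1* = 2/3·57/7.8 = 4.8718, q_2* = 2.303.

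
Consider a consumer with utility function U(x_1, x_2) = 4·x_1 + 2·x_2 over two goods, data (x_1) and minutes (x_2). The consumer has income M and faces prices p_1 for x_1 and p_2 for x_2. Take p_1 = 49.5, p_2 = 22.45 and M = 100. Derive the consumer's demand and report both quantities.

x_1* = 0, x_2* = 4.4543

Perfect substitutes: compare marginal utility per dollar. 4/p_1 vs 2/p_2 → 0.0808 vs 0.0891.
x_2 gives more utility per dollar, so spend all income on x_2: x_2* = M/p_2, x_1* = 0.
Numerically: x_1* = 0, x_2* = 4.4543.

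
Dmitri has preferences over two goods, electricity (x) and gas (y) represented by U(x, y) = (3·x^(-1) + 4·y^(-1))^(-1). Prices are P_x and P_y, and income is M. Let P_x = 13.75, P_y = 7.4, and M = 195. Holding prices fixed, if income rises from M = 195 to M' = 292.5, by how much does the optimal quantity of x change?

From the CES first-order condition, (3/4)·(y/x)^(2) = P_x/P_y.
Solve for the ratio: y/x = [(4/3)·P_x/P_y]^(0.5).
Substitute y = (y/x)·x into the budget: x* = M/(P_x + P_y·(y/x)).
Numerically y/x = 1.574, so x* = 195/(13.75 + 7.4·1.574) = 7.6779.
At M' = 292.5: x* = 11.5168. Change: 11.5168 − 7.6779 = 3.8389.

Δx* = 3.8389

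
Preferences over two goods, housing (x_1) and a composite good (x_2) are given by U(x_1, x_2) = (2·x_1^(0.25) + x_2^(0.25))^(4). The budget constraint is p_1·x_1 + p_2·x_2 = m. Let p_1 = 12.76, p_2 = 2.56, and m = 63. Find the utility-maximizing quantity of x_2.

Substitute x_2 = (x_2/x_1)·x_1 into the budget: x_1* = m/(p_1 + p_2·(x_2/x_1)).
Numerically x_2/x_1 = 3.378892, so x_1* = 63/(12.76 + 2.56·3.378892) = 2.9426 and x_2* = 3.378892·2.9426 = 9.9426.

x_2* = 9.9426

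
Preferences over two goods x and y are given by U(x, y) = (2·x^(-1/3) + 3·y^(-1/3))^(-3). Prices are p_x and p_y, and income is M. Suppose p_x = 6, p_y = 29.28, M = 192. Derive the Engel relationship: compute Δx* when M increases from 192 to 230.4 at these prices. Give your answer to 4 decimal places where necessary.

From the CES first-order condition, (2/3)·(y/x)^(4/3) = p_x/p_y.
Solve for the ratio: y/x = [(3/2)·p_x/p_y]^(0.75).
With the ratio pinned down, the budget gives x* = M/(p_x + p_y·(y/x)) and y* = (y/x)·x*.
Numerically y/x = 0.412813, so x* = 192/(6 + 29.28·0.412813) = 10.6153.
At M' = 230.4: x* = 12.7383. Change: 12.7383 − 10.6153 = 2.1231.

Δx* = 2.1231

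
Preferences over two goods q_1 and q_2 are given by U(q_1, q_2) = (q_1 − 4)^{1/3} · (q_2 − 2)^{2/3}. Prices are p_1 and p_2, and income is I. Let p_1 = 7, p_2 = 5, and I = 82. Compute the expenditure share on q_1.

This is Cobb-Douglas in (q_1−4, q_2−2): tangency gives 1/3·p_2·(q_2−2) = 2/3·p_1·(q_1−4).
Substituting into the budget: q_1* = 4 + 1/3·(I − 4·p_1 − 2·p_2)/p_1, and q_2* = 2 + 2/3·(…)/p_2.
Discretionary income = 82 − 4·7 − 2·5 = 44; q_1* = 4 + 1/3·44/7 = 6.0952; q_2* = 2 + 2/3·44/5 = 7.8667.
Expenditure on q_1: 7·6.0952 = 42.6667; share = 0.5203.

share on q_1 = 0.5203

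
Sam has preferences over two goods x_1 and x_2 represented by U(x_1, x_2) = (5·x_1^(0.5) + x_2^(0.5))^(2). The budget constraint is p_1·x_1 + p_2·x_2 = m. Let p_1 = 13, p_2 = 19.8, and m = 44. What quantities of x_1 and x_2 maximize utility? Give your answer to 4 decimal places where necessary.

MRS = MU_x_1/MU_x_2 = 5·(x_2/x_1)^(0.5). Set equal to p_1/p_2.
Hence x_2/x_1 = ((1/5)·p_1/p_2)^(1/(0.5)), i.e. raised to the 2 power.
With the ratio pinned down, the budget gives x_1* = m/(p_1 + p_2·(x_2/x_1)) and x_2* = (x_2/x_1)·x_1*.
Numerically x_2/x_1 = 0.017243, so x_1* = 44/(13 + 19.8·0.017243) = 3.298 and x_2* = 0.017243·3.298 = 0.0569.

x_1* = 3.298, x_2* = 0.0569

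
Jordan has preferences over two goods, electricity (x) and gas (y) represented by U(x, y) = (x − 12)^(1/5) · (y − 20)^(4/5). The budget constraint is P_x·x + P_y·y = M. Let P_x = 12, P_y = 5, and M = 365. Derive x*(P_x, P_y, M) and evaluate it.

x* = 14.0167

MRS = (1/4)·(y−20)/(x−12). Tangency with P_x/P_y gives y−20 = 4·(P_x/P_y)·(x−12).
After buying the subsistence bundle (12, 20), a share 0.2 of the remaining income goes to x: x* = 12 + 0.2·(M − 12P_x − 20P_y)/P_x.
Discretionary income = 365 − 12·12 − 20·5 = 121; x* = 12 + 0.2·121/12 = 14.0167.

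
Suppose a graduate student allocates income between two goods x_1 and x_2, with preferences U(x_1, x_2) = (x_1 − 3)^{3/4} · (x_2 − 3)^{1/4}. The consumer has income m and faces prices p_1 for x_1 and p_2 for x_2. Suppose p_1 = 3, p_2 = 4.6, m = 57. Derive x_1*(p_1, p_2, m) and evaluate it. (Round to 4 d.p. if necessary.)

This is Cobb-Douglas in (x_1−3, x_2−3): tangency gives 0.75·p_2·(x_2−3) = 0.25·p_1·(x_1−3).
After buying the subsistence bundle (3, 3), a share 0.75 of the remaining income goes to x_1: x_1* = 3 + 0.75·(m − 3p_1 − 3p_2)/p_1.
Discretionary income = 57 − 3·3 − 3·4.6 = 34.2; x_1* = 3 + 0.75·34.2/3 = 11.55.

x_1* = 11.55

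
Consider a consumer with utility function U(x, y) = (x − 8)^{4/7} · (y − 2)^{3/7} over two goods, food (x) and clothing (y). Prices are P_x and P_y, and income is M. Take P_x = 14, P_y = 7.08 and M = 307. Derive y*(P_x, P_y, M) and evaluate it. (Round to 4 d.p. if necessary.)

Substituting into the budget: x* = 8 + 4/7·(M − 8·P_x − 2·P_y)/P_x, and y* = 2 + 3/7·(…)/P_y.
Discretionary income = 307 − 8·14 − 2·7.08 = 180.84; y* = 2 + 3/7·180.84/7.08 = 12.9467.

y* = 12.9467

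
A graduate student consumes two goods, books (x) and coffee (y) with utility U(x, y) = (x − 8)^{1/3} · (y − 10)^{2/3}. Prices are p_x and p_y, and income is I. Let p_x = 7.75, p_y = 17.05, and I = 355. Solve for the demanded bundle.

This is Cobb-Douglas in (x−8, y−10): tangency gives 1/3·p_y·(y−10) = 2/3·p_x·(x−8).
After buying the subsistence bundle (8, 10), a share 1/3 of the remaining income goes to x: x* = 8 + 1/3·(I − 8p_x − 10p_y)/p_x.
Discretionary income = 355 − 8·7.75 − 10·17.05 = 122.5; x* = 8 + 1/3·122.5/7.75 = 13.2688; y* = 10 + 2/3·122.5/17.05 = 14.7898.

x* = 13.2688, y* = 14.7898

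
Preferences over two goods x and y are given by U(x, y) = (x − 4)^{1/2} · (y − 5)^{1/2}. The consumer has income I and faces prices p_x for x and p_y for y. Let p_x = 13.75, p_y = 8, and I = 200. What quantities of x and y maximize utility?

x* = 7.8182, y* = 11.5625

Discretionary income = 200 − 4·13.75 − 5·8 = 105; x* = 4 + 0.5·105/13.75 = 7.8182; y* = 5 + 0.5·105/8 = 11.5625.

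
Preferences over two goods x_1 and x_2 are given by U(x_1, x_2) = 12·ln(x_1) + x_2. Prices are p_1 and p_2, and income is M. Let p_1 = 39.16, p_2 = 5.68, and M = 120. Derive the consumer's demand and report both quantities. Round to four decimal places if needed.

x_1* = 1.7406, x_2* = 9.1268

At the given prices: x_1* = 12·5.68/39.16 = 1.7406, and x_2* = 9.1268.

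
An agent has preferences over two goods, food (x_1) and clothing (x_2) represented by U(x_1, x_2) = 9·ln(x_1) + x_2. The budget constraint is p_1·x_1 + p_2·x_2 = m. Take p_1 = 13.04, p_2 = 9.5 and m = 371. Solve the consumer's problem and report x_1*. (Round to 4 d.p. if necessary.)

x_1* = 6.5567

MU_x_1 = 9/x_1, MU_x_2 = 1. Tangency: 9/x_1 = p_1/p_2.
So x_1*(p_1,p_2) = 9·p_2/p_1, independent of income; and x_2* = (m − 9·p_2)/p_2.
At the given prices: x_1* = 9·9.5/13.04 = 6.5567.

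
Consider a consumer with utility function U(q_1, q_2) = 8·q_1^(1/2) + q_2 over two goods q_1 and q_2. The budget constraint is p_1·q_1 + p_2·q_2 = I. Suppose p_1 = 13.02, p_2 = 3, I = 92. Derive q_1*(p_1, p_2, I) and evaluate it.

q_1* = 0.8495

Utility is quasi-linear in q_2; the FOC for q_1 is 4/√q_1 = p_1/p_2.
Thus q_1* = (4·p_2/p_1)² — independent of I — with the rest of income spent on q_2.
Plugging in: q_1* = (4·3/13.02)² = 0.8495.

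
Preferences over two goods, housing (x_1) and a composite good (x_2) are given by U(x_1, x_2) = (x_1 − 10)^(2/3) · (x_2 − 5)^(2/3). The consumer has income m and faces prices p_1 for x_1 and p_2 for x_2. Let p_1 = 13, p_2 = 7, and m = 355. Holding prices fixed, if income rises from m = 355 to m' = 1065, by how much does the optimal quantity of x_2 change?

Substituting into the budget: x_1* = 10 + 0.5·(m − 10·p_1 − 5·p_2)/p_1, and x_2* = 5 + 0.5·(…)/p_2.
Discretionary income = 355 − 10·13 − 5·7 = 190; x_2* = 5 + 0.5·190/7 = 18.5714.
At m' = 1065: x_2* = 69.2857. Change: 69.2857 − 18.5714 = 50.7143.

Δx_2* = 50.7143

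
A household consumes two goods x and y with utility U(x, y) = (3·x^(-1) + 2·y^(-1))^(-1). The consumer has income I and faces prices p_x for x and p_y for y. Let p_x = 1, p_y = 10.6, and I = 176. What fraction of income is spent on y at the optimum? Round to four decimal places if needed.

share on y = 0.7267

MU_x ∝ 3·x^(-2), MU_y ∝ 2·y^(-2), so MRS = (3/2)·(y/x)^(2) = p_x/p_y.
Hence y/x = ((2/3)·p_x/p_y)^(1/(2)), i.e. raised to the 0.5 power.
Substitute y = (y/x)·x into the budget: x* = I/(p_x + p_y·(y/x)).
Numerically y/x = 0.250785, so x* = 176/(1 + 10.6·0.250785) = 48.1095 and y* = 0.250785·48.1095 = 12.0651.
Expenditure on y: 10.6·12.0651 = 127.8905; share = 0.7267.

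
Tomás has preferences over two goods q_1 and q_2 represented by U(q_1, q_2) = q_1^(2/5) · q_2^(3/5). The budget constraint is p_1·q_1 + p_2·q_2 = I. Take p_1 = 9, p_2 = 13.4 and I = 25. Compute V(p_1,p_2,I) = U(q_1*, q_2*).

V = 1.1161

Demand: q_1*(p_1,p_2,I) = 0.4·I/p_1 and q_2* = 0.6·I/p_2.
At p_1=9, p_2=13.4, I=25: q_1* = 0.4·25/9 = 1.1111, q_2* = 1.1194.
Utility at the optimum: U(1.1111, 1.1194) = 1.1161.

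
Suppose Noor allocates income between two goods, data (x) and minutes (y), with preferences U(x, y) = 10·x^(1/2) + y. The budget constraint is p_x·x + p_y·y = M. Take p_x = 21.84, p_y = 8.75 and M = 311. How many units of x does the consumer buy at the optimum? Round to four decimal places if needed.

x* = 4.0128

MU_x = 5/√x, MU_y = 1. Tangency: 5/√x = p_x/p_y.
Solve: √x = 5·p_y/p_x, so x*(p_x,p_y) = (5·p_y/p_x)², and y* = (M − p_x·x*)/p_y.
Plugging in: x* = (5·8.75/21.84)² = 4.0128.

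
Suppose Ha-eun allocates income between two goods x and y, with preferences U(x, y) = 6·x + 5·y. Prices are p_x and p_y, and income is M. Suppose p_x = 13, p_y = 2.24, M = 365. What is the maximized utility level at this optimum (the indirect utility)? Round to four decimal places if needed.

Linear utility — the consumer picks whichever good has higher MU/price: 6/13 = 0.4615 vs 5/2.24 = 2.2321.
y gives more utility per dollar, so spend all income on y: y* = M/p_y, x* = 0.
Numerically: x* = 0, y* = 162.9464.
Utility at the optimum: U(0, 162.9464) = 814.7321.

V = 814.7321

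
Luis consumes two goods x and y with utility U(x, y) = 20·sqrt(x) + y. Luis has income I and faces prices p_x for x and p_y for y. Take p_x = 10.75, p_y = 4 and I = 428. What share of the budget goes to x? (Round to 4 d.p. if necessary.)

Plugging in: x* = (10·4/10.75)² = 13.8453, y* = 69.7907.
Expenditure on x: 10.75·13.8453 = 148.8372; share = 0.3478.

share on x = 0.3478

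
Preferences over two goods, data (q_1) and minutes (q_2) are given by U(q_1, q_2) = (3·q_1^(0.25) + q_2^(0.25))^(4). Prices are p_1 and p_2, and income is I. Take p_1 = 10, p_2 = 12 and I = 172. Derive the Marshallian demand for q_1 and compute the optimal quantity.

With the ratio pinned down, the budget gives q_1* = I/(p_1 + p_2·(q_2/q_1)) and q_2* = (q_2/q_1)·q_1*.
Numerically q_2/q_1 = 0.181244, so q_1* = 172/(10 + 12·0.181244) = 14.1274.

q_1* = 14.1274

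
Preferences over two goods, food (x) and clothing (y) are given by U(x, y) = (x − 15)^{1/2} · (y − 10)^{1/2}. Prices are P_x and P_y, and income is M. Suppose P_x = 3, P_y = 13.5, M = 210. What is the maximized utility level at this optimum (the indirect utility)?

V = 2.357

Discretionary income = 210 − 15·3 − 10·13.5 = 30; x* = 15 + 0.5·30/3 = 20; y* = 10 + 0.5·30/13.5 = 11.1111.
Utility at the optimum: U(20, 11.1111) = 2.357.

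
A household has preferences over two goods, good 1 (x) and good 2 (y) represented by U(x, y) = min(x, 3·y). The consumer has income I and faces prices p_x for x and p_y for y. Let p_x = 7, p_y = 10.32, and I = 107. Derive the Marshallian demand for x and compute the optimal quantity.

x* = 10.249

Leontief preferences: the optimum is at the kink where x/3 = y/1, i.e. y = (1/3)·x.
Budget: p_x·x + p_y·(1/3)·x = I, so (3·p_x + p_y)·x = 3·I.
Demand: x*(p_x,p_y,I) = 3·I/(3·p_x + p_y), y* = I/(3·p_x + p_y).
Here 3·7 + 10.32 = 31.32, giving x* = 10.249.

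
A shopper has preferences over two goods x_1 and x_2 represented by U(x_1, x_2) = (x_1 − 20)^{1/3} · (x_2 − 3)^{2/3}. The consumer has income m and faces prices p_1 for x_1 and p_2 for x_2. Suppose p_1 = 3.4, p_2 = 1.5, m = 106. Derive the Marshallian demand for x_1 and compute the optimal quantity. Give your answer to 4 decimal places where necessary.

Let x_1' = x_1−20, x_2' = x_2−3. MRS = (1/2)·x_2'/x_1' = p_1/p_2.
Substituting into the budget: x_1* = 20 + 1/3·(m − 20·p_1 − 3·p_2)/p_1, and x_2* = 3 + 2/3·(…)/p_2.
Discretionary income = 106 − 20·3.4 − 3·1.5 = 33.5; x_1* = 20 + 1/3·33.5/3.4 = 23.2843.

x_1* = 23.2843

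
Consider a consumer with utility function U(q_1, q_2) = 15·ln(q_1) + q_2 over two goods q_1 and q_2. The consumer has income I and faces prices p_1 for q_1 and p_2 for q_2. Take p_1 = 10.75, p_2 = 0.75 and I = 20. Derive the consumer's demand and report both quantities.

MU_q_1 = 15/q_1, MU_q_2 = 1. Tangency: 15/q_1 = p_1/p_2.
So q_1*(p_1,p_2) = 15·p_2/p_1, independent of income; and q_2* = (I − 15·p_2)/p_2.
At the given prices: q_1* = 15·0.75/10.75 = 1.0465, and q_2* = 11.6667.

q_1* = 1.0465, q_2* = 11.6667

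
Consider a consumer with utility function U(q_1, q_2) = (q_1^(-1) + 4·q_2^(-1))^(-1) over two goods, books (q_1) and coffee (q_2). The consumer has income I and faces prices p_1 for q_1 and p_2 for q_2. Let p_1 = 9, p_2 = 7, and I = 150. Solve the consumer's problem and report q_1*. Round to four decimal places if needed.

Substitute q_2 = (q_2/q_1)·q_1 into the budget: q_1* = I/(p_1 + p_2·(q_2/q_1)).
Numerically q_2/q_1 = 2.267787, so q_1* = 150/(9 + 7·2.267787) = 6.0303.

q_1* = 6.0303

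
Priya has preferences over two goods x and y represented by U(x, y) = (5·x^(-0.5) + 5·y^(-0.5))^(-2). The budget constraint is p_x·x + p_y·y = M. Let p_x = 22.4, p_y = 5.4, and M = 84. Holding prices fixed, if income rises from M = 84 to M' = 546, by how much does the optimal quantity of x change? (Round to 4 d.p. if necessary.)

Δx* = 12.7129

MRS = MU_x/MU_y = (y/x)^(1.5). Set equal to p_x/p_y.
Solve for the ratio: y/x = [p_x/p_y]^(2/3).
With the ratio pinned down, the budget gives x* = M/(p_x + p_y·(y/x)) and y* = (y/x)·x*.
Numerically y/x = 2.581683, so x* = 84/(22.4 + 5.4·2.581683) = 2.3114.
At M' = 546: x* = 15.0243. Change: 15.0243 − 2.3114 = 12.7129.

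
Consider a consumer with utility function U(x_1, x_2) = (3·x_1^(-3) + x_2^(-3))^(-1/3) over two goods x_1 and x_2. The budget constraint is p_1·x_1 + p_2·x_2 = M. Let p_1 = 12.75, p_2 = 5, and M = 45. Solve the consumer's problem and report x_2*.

x_2* = 2.4619

From the CES first-order condition, 3·(x_2/x_1)^(4) = p_1/p_2.
Hence x_2/x_1 = ((1/3)·p_1/p_2)^(1/(4)), i.e. raised to the 0.25 power.
Substitute x_2 = (x_2/x_1)·x_1 into the budget: x_1* = M/(p_1 + p_2·(x_2/x_1)).
Numerically x_2/x_1 = 0.960185, so x_1* = 45/(12.75 + 5·0.960185) = 2.564 and x_2* = 0.960185·2.564 = 2.4619.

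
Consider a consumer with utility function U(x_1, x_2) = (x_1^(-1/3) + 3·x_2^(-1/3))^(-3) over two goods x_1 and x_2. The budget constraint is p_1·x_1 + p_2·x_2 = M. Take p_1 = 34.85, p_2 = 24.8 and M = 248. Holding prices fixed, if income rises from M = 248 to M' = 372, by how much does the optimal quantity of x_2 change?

MU_x_1 ∝ x_1^(-4/3), MU_x_2 ∝ 3·x_2^(-4/3), so MRS = (1/3)·(x_2/x_1)^(4/3) = p_1/p_2.
Hence x_2/x_1 = (3·p_1/p_2)^(1/(4/3)), i.e. raised to the 0.75 power.
With the ratio pinned down, the budget gives x_1* = M/(p_1 + p_2·(x_2/x_1)) and x_2* = (x_2/x_1)·x_1*.
Numerically x_2/x_1 = 2.942079, so x_1* = 248/(34.85 + 24.8·2.942079) = 2.3003 and x_2* = 2.942079·2.3003 = 6.7676.
At M' = 372: x_2* = 10.1514. Change: 10.1514 − 6.7676 = 3.3838.

Δx_2* = 3.3838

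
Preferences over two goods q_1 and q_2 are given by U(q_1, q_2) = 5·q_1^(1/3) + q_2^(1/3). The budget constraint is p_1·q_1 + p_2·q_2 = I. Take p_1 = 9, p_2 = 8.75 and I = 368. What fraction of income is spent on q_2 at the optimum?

share on q_2 = 0.0832

From the CES first-order condition, 5·(q_2/q_1)^(2/3) = p_1/p_2.
Solve for the ratio: q_2/q_1 = [(1/5)·p_1/p_2]^(1.5).
Substitute q_2 = (q_2/q_1)·q_1 into the budget: q_1* = I/(p_1 + p_2·(q_2/q_1)).
Numerically q_2/q_1 = 0.093303, so q_1* = 368/(9 + 8.75·0.093303) = 37.4883 and q_2* = 0.093303·37.4883 = 3.4978.
Expenditure on q_2: 8.75·3.4978 = 30.6055; share = 0.0832.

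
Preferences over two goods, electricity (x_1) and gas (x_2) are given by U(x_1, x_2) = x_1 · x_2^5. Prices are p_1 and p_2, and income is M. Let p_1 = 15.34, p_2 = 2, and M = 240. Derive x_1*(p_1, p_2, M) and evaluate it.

x_1* = 2.6076

Tangency: MRS = (1/5)·x_2/x_1 = p_1/p_2.
Rearranging, p_2·x_2 = 5·p_1·x_1. Substituting into the budget gives p_1·x_1·(1 + 5) = M.
Demand: x_1*(p_1,p_2,M) = 1/6·M/p_1 and x_2* = 5/6·M/p_2.
At p_1=15.34, p_2=2, M=240: x_1* = 1/6·240/15.34 = 2.6076.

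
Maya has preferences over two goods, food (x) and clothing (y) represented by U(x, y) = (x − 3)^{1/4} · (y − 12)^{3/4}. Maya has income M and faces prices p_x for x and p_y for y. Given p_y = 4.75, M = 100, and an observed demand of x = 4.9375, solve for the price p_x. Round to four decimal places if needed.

p_x = 4

MRS = (1/3)·(y−12)/(x−3). Tangency with p_x/p_y gives y−12 = 3·(p_x/p_y)·(x−3).
Substituting into the budget: x* = 3 + 0.25·(M − 3·p_x − 12·p_y)/p_x, and y* = 12 + 0.75·(…)/p_y.
Set x* = 4.9375 in the demand function and solve for p_x: p_x = 4.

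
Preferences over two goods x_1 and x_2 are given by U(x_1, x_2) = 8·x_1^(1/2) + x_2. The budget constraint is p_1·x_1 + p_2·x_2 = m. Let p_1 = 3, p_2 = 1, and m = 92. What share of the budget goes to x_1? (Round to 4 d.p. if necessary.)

MU_x_1 = 4/√x_1, MU_x_2 = 1. Tangency: 4/√x_1 = p_1/p_2.
Solve: √x_1 = 4·p_2/p_1, so x_1*(p_1,p_2) = (4·p_2/p_1)², and x_2* = (m − p_1·x_1*)/p_2.
Plugging in: x_1* = (4·1/3)² = 1.7778, x_2* = 86.6667.
Expenditure on x_1: 3·1.7778 = 5.3333; share = 0.058.

share on x_1 = 0.058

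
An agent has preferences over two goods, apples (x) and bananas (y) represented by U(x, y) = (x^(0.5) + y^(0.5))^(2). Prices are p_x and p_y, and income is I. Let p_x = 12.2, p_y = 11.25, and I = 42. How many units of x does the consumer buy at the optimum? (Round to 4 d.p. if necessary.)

MRS = MU_x/MU_y = (y/x)^(0.5). Set equal to p_x/p_y.
Solve for the ratio: y/x = [p_x/p_y]^(2).
With the ratio pinned down, the budget gives x* = I/(p_x + p_y·(y/x)) and y* = (y/x)·x*.
Numerically y/x = 1.17602, so x* = 42/(12.2 + 11.25·1.17602) = 1.6516.

x* = 1.6516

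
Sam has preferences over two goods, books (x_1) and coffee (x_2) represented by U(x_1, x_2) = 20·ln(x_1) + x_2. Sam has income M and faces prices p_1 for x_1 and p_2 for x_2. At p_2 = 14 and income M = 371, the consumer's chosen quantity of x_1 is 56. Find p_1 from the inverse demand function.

MU_x_1 = 20/x_1, MU_x_2 = 1. Tangency: 20/x_1 = p_1/p_2.
So x_1*(p_1,p_2) = 20·p_2/p_1, independent of income; and x_2* = (M − 20·p_2)/p_2.
Set x_1* = 56 in the demand function and solve for p_1: p_1 = 5.

p_1 = 5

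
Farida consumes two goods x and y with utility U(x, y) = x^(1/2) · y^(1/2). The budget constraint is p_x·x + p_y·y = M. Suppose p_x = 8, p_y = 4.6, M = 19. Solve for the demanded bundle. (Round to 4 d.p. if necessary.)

x* = 1.1875, y* = 2.0652

MU_x/MU_y = (0.5·y)/(0.5·x); tangency sets this equal to p_x/p_y.
So 0.5·p_y·y = 0.5·p_x·x; combined with the budget, a share 0.5 of income goes to x.
Demand: x*(p_x,p_y,M) = 0.5·M/p_x and y* = 0.5·M/p_y.
At p_x=8, p_y=4.6, M=19: x* = 0.5·19/8 = 1.1875, y* = 2.0652.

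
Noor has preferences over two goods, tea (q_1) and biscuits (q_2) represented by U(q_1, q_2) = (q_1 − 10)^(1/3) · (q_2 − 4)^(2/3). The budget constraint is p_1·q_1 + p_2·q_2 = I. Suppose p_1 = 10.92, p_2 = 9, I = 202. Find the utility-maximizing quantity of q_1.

This is Cobb-Douglas in (q_1−10, q_2−4): tangency gives 1/3·p_2·(q_2−4) = 2/3·p_1·(q_1−10).
After buying the subsistence bundle (10, 4), a share 1/3 of the remaining income goes to q_1: q_1* = 10 + 1/3·(I − 10p_1 − 4p_2)/p_1.
Discretionary income = 202 − 10·10.92 − 4·9 = 56.8; q_1* = 10 + 1/3·56.8/10.92 = 11.7338.

q_1* = 11.7338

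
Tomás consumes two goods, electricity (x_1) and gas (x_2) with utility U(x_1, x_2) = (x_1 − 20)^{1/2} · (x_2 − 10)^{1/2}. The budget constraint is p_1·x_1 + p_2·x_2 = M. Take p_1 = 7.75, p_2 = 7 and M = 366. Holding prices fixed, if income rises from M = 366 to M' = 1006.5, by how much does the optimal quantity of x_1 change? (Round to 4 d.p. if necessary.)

Δx_1* = 41.3226

This is Cobb-Douglas in (x_1−20, x_2−10): tangency gives 0.5·p_2·(x_2−10) = 0.5·p_1·(x_1−20).
After buying the subsistence bundle (20, 10), a share 0.5 of the remaining income goes to x_1: x_1* = 20 + 0.5·(M − 20p_1 − 10p_2)/p_1.
Discretionary income = 366 − 20·7.75 − 10·7 = 141; x_1* = 20 + 0.5·141/7.75 = 29.0968.
At M' = 1006.5: x_1* = 70.4194. Change: 70.4194 − 29.0968 = 41.3226.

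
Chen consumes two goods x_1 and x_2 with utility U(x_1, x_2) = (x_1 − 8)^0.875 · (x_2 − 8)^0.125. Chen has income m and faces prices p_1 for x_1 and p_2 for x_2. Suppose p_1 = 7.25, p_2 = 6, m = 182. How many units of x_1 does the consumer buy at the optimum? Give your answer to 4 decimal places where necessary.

This is Cobb-Douglas in (x_1−8, x_2−8): tangency gives 0.875·p_2·(x_2−8) = 0.125·p_1·(x_1−8).
After buying the subsistence bundle (8, 8), a share 0.875 of the remaining income goes to x_1: x_1* = 8 + 0.875·(m − 8p_1 − 8p_2)/p_1.
Discretionary income = 182 − 8·7.25 − 8·6 = 76; x_1* = 8 + 0.875·76/7.25 = 17.1724.

x_1* = 17.1724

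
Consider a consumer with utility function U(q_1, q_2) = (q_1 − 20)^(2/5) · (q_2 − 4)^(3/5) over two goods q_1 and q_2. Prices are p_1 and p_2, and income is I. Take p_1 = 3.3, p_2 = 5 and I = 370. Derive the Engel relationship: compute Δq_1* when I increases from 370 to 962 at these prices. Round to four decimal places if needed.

Let q_1' = q_1−20, q_2' = q_2−4. MRS = (2/3)·q_2'/q_1' = p_1/p_2.
After buying the subsistence bundle (20, 4), a share 0.4 of the remaining income goes to q_1: q_1* = 20 + 0.4·(I − 20p_1 − 4p_2)/p_1.
Discretionary income = 370 − 20·3.3 − 4·5 = 284; q_1* = 20 + 0.4·284/3.3 = 54.4242.
At I' = 962: q_1* = 126.1818. Change: 126.1818 − 54.4242 = 71.7576.

Δq_1* = 71.7576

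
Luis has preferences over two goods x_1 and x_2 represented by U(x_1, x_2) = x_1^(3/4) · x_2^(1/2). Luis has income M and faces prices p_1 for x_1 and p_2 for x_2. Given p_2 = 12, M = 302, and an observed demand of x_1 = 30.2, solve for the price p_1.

p_1 = 6

The MRS is (3/2)·x_2/x_1. Set MRS = p_1/p_2.
So 0.75·p_2·x_2 = 0.5·p_1·x_1; combined with the budget, a share 0.6 of income goes to x_1.
Demand: x_1*(p_1,p_2,M) = 0.6·M/p_1 and x_2* = 0.4·M/p_2.
Set x_1* = 30.2 in the demand function and solve for p_1: p_1 = 6.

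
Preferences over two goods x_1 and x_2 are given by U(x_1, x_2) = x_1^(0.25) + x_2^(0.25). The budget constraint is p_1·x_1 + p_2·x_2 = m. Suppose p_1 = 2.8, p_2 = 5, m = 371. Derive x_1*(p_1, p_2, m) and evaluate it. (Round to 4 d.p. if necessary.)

x_1* = 72.6323

MRS = MU_x_1/MU_x_2 = (x_2/x_1)^(0.75). Set equal to p_1/p_2.
Hence x_2/x_1 = (p_1/p_2)^(1/(0.75)), i.e. raised to the 4/3 power.
Substitute x_2 = (x_2/x_1)·x_1 into the budget: x_1* = m/(p_1 + p_2·(x_2/x_1)).
Numerically x_2/x_1 = 0.461584, so x_1* = 371/(2.8 + 5·0.461584) = 72.6323.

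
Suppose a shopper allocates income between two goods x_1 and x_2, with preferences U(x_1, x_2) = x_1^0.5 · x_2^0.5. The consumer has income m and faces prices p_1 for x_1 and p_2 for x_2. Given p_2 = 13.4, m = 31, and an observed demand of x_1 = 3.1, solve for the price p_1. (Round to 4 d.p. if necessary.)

The MRS is x_2/x_1. Set MRS = p_1/p_2.
Rearranging, p_2·x_2 = p_1·x_1. Substituting into the budget gives p_1·x_1·(1 + 1) = m.
Demand: x_1*(p_1,p_2,m) = 0.5·m/p_1 and x_2* = 0.5·m/p_2.
Set x_1* = 3.1 in the demand function and solve for p_1: p_1 = 5.

p_1 = 5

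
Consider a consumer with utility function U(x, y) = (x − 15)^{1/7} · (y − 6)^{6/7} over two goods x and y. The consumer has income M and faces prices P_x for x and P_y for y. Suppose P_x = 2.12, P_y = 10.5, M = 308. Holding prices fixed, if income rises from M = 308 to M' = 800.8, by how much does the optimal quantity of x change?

This is Cobb-Douglas in (x−15, y−6): tangency gives 1/7·P_y·(y−6) = 6/7·P_x·(x−15).
After buying the subsistence bundle (15, 6), a share 1/7 of the remaining income goes to x: x* = 15 + 1/7·(M − 15P_x − 6P_y)/P_x.
Discretionary income = 308 − 15·2.12 − 6·10.5 = 213.2; x* = 15 + 1/7·213.2/2.12 = 29.3666.
At M' = 800.8: x* = 62.5741. Change: 62.5741 − 29.3666 = 33.2075.

Δx* = 33.2075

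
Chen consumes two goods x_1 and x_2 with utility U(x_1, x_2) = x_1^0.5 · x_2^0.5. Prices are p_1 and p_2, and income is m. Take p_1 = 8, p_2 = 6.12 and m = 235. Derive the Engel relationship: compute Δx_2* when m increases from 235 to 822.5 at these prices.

Δx_2* = 47.9984

MU_x_1/MU_x_2 = (0.5·x_2)/(0.5·x_1); tangency sets this equal to p_1/p_2.
So 0.5·p_2·x_2 = 0.5·p_1·x_1; combined with the budget, a share 0.5 of income goes to x_1.
Demand: x_1*(p_1,p_2,m) = 0.5·m/p_1 and x_2* = 0.5·m/p_2.
At p_1=8, p_2=6.12, m=235: x_2* = 0.5·235/6.12 = 19.1993.
At m' = 822.5: x_2* = 67.1977. Change: 67.1977 − 19.1993 = 47.9984.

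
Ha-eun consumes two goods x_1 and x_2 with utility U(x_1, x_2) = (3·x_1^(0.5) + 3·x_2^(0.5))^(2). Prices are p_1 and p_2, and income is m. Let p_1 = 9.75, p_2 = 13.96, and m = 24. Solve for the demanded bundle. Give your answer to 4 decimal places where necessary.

x_1* = 1.4493, x_2* = 0.707

MRS = MU_x_1/MU_x_2 = (x_2/x_1)^(0.5). Set equal to p_1/p_2.
Hence x_2/x_1 = (p_1/p_2)^(1/(0.5)), i.e. raised to the 2 power.
Substitute x_2 = (x_2/x_1)·x_1 into the budget: x_1* = m/(p_1 + p_2·(x_2/x_1)).
Numerically x_2/x_1 = 0.487796, so x_1* = 24/(9.75 + 13.96·0.487796) = 1.4493 and x_2* = 0.487796·1.4493 = 0.707.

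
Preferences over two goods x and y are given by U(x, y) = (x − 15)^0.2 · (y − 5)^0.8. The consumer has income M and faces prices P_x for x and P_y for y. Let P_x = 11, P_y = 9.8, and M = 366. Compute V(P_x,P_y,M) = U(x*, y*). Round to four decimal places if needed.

MRS = (1/4)·(y−5)/(x−15). Tangency with P_x/P_y gives y−5 = 4·(P_x/P_y)·(x−15).
Substituting into the budget: x* = 15 + 0.2·(M − 15·P_x − 5·P_y)/P_x, and y* = 5 + 0.8·(…)/P_y.
Discretionary income = 366 − 15·11 − 5·9.8 = 152; x* = 15 + 0.2·152/11 = 17.7636; y* = 5 + 0.8·152/9.8 = 17.4082.
Utility at the optimum: U(17.7636, 17.4082) = 9.1889.

V = 9.1889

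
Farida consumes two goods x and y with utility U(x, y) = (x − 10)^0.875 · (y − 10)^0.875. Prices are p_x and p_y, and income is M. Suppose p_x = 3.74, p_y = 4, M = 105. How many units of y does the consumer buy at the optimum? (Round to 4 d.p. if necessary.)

Discretionary income = 105 − 10·3.74 − 10·4 = 27.6; y* = 10 + 0.5·27.6/4 = 13.45.

y* = 13.45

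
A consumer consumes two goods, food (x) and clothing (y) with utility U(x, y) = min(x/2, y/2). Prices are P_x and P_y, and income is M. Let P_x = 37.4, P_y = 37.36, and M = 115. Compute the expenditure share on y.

Demand: x*(P_x,P_y,M) = 2·M/(2·P_x + 2·P_y), y* = 2·M/(2·P_x + 2·P_y).
Here 2·37.4 + 2·37.36 = 149.52, giving x* = 1.5383 and y* = 1.5383.
Expenditure on y: 37.36·1.5383 = 57.4692; share = 0.4997.

share on y = 0.4997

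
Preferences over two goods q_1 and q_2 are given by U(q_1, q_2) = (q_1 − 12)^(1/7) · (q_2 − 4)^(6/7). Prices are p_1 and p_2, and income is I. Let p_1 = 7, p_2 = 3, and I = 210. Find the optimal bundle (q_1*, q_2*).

MRS = (1/6)·(q_2−4)/(q_1−12). Tangency with p_1/p_2 gives q_2−4 = 6·(p_1/p_2)·(q_1−12).
Substituting into the budget: q_1* = 12 + 1/7·(I − 12·p_1 − 4·p_2)/p_1, and q_2* = 4 + 6/7·(…)/p_2.
Discretionary income = 210 − 12·7 − 4·3 = 114; q_1* = 12 + 1/7·114/7 = 14.3265; q_2* = 4 + 6/7·114/3 = 36.5714.

q_1* = 14.3265, q_2* = 36.5714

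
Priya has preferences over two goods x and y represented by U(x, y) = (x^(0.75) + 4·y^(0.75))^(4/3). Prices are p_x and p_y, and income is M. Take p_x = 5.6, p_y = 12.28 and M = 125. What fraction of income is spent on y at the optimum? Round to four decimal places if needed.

Substitute y = (y/x)·x into the budget: x* = M/(p_x + p_y·(y/x)).
Numerically y/x = 11.0713, so x* = 125/(5.6 + 12.28·11.0713) = 0.883 and y* = 11.0713·0.883 = 9.7765.
Expenditure on y: 12.28·9.7765 = 120.0549; share = 0.9604.

share on y = 0.9604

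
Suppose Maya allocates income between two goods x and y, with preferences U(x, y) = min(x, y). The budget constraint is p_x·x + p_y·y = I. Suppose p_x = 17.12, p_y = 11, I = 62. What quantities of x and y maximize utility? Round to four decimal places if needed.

Leontief preferences: the optimum is at the kink where x/1 = y/1, i.e. y = x.
Budget: p_x·x + p_y·x = I, so (p_x + p_y)·x = I.
Demand: x*(p_x,p_y,I) = I/(p_x + p_y), y* = I/(p_x + p_y).
Here 17.12 + 11 = 28.12, giving x* = 2.2048 and y* = 2.2048.

x* = 2.2048, y* = 2.2048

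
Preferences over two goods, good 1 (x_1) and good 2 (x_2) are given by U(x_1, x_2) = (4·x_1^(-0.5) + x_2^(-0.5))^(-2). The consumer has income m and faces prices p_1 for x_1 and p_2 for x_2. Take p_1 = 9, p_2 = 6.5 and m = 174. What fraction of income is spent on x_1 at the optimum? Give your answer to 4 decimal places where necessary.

MRS = MU_x_1/MU_x_2 = 4·(x_2/x_1)^(1.5). Set equal to p_1/p_2.
Solve for the ratio: x_2/x_1 = [(1/4)·p_1/p_2]^(2/3).
With the ratio pinned down, the budget gives x_1* = m/(p_1 + p_2·(x_2/x_1)) and x_2* = (x_2/x_1)·x_1*.
Numerically x_2/x_1 = 0.492999, so x_1* = 174/(9 + 6.5·0.492999) = 14.257 and x_2* = 0.492999·14.257 = 7.0287.
Expenditure on x_1: 9·14.257 = 128.3134; share = 0.7374.

share on x_1 = 0.7374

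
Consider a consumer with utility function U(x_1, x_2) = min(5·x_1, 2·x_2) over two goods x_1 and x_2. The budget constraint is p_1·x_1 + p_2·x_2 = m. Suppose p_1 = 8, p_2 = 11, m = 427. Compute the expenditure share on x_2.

share on x_2 = 0.7746

Leontief preferences: the optimum is at the kink where x_1/2 = x_2/5, i.e. x_2 = (5/2)·x_1.
Budget: p_1·x_1 + p_2·(5/2)·x_1 = m, so (2·p_1 + 5·p_2)·x_1 = 2·m.
Demand: x_1*(p_1,p_2,m) = 2·m/(2·p_1 + 5·p_2), x_2* = 5·m/(2·p_1 + 5·p_2).
Here 2·8 + 5·11 = 71, giving x_1* = 12.0282 and x_2* = 30.0704.
Expenditure on x_2: 11·30.0704 = 330.7746; share = 0.7746.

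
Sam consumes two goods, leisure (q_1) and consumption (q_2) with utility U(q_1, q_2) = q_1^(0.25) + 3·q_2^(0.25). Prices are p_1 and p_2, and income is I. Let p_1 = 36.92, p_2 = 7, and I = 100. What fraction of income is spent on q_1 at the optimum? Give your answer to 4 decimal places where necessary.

share on q_1 = 0.1172

MU_q_1 ∝ q_1^(-0.75), MU_q_2 ∝ 3·q_2^(-0.75), so MRS = (1/3)·(q_2/q_1)^(0.75) = p_1/p_2.
Solve for the ratio: q_2/q_1 = [3·p_1/p_2]^(4/3).
With the ratio pinned down, the budget gives q_1* = I/(p_1 + p_2·(q_2/q_1)) and q_2* = (q_2/q_1)·q_1*.
Numerically q_2/q_1 = 39.723412, so q_1* = 100/(36.92 + 7·39.723412) = 0.3175 and q_2* = 39.723412·0.3175 = 12.6113.
Expenditure on q_1: 36.92·0.3175 = 11.7212; share = 0.1172.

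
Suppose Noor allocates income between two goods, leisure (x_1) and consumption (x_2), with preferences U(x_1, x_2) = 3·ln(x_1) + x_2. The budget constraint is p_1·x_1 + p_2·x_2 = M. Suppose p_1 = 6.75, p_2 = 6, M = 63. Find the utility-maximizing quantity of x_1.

x_1* = 2.6667

MU_x_1 = 3/x_1, MU_x_2 = 1. Tangency: 3/x_1 = p_1/p_2.
So x_1*(p_1,p_2) = 3·p_2/p_1, independent of income; and x_2* = (M − 3·p_2)/p_2.
At the given prices: x_1* = 3·6/6.75 = 2.6667.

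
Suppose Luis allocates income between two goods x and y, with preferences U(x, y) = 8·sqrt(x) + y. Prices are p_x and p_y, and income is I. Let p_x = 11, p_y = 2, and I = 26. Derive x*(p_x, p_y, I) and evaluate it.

Utility is quasi-linear in y; the FOC for x is 4/√x = p_x/p_y.
Thus x* = (4·p_y/p_x)² — independent of I — with the rest of income spent on y.
Plugging in: x* = (4·2/11)² = 0.5289.

x* = 0.5289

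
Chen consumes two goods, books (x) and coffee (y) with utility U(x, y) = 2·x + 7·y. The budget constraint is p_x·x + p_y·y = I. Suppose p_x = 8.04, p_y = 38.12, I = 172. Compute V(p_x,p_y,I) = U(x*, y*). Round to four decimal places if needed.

V = 42.7861

Perfect substitutes: compare marginal utility per dollar. 2/p_x vs 7/p_y → 0.2488 vs 0.1836.
x gives more utility per dollar, so spend all income on x: x* = I/p_x, y* = 0.
Numerically: x* = 21.393, y* = 0.
Utility at the optimum: U(21.393, 0) = 42.7861.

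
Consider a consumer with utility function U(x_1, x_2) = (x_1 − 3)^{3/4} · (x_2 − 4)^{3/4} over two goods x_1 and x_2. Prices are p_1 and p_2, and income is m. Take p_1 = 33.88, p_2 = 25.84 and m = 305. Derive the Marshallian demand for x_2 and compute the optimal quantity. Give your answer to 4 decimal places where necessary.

x_2* = 5.935

MRS = (x_2−4)/(x_1−3). Tangency with p_1/p_2 gives x_2−4 = (p_1/p_2)·(x_1−3).
Substituting into the budget: x_1* = 3 + 0.5·(m − 3·p_1 − 4·p_2)/p_1, and x_2* = 4 + 0.5·(…)/p_2.
Discretionary income = 305 − 3·33.88 − 4·25.84 = 100; x_2* = 4 + 0.5·100/25.84 = 5.935.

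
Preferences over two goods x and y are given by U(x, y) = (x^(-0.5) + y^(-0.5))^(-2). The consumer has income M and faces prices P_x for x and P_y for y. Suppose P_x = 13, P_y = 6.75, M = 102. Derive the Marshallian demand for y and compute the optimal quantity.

MRS = MU_x/MU_y = (y/x)^(1.5). Set equal to P_x/P_y.
Hence y/x = (P_x/P_y)^(1/(1.5)), i.e. raised to the 2/3 power.
With the ratio pinned down, the budget gives x* = M/(P_x + P_y·(y/x)) and y* = (y/x)·x*.
Numerically y/x = 1.54796, so x* = 102/(13 + 6.75·1.54796) = 4.3499 and y* = 1.54796·4.3499 = 6.7335.

y* = 6.7335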